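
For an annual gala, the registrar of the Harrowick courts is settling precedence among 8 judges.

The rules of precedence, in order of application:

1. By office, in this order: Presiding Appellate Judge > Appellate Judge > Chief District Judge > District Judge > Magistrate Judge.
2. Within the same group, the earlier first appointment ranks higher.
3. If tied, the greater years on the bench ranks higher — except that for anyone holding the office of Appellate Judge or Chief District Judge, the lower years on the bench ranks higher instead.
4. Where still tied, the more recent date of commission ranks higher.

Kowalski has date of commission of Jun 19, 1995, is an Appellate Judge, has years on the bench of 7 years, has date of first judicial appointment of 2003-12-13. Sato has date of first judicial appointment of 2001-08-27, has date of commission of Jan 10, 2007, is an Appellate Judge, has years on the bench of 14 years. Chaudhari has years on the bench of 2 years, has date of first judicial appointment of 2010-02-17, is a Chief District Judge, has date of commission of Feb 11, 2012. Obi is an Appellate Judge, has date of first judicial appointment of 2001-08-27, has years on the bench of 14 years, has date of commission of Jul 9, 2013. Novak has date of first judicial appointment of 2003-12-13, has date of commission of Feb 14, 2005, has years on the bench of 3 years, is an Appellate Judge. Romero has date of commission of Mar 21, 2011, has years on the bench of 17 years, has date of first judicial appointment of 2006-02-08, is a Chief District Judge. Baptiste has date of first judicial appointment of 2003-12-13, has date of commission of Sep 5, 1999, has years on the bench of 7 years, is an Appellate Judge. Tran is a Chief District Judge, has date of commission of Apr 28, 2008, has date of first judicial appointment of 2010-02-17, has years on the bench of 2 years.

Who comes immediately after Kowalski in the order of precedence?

Romero

By office: Obi, Sato, Novak, Baptiste and Kowalski (Appellate Judge); then Romero, Chaudhari and Tran (Chief District Judge).
Among Obi, Sato, Novak, Baptiste and Kowalski, by date of first judicial appointment (earlier first): Obi and Sato (2001-08-27) before Novak, Baptiste and Kowalski (2003-12-13).
Obi and Sato both have years on the bench 14 years, so the next rule applies.
Among Obi and Sato, by date of commission (later first): Obi (Jul 9, 2013) before Sato (Jan 10, 2007).
Among Novak, Baptiste and Kowalski, by years on the bench (lower first) (reversed rule for this group): Novak (3 years) before Baptiste and Kowalski (7 years).
Among Baptiste and Kowalski, by date of commission (later first): Baptiste (Sep 5, 1999) before Kowalski (Jun 19, 1995).
Among Romero, Chaudhari and Tran, by date of first judicial appointment (earlier first): Romero (2006-02-08) before Chaudhari and Tran (2010-02-17).
Chaudhari and Tran both have years on the bench 2 years, so the next rule applies.
Among Chaudhari and Tran, by date of commission (later first): Chaudhari (Feb 11, 2012) before Tran (Apr 28, 2008).
Order: Obi, Sato, Novak, Baptiste, Kowalski, Romero, Chaudhari, Tran.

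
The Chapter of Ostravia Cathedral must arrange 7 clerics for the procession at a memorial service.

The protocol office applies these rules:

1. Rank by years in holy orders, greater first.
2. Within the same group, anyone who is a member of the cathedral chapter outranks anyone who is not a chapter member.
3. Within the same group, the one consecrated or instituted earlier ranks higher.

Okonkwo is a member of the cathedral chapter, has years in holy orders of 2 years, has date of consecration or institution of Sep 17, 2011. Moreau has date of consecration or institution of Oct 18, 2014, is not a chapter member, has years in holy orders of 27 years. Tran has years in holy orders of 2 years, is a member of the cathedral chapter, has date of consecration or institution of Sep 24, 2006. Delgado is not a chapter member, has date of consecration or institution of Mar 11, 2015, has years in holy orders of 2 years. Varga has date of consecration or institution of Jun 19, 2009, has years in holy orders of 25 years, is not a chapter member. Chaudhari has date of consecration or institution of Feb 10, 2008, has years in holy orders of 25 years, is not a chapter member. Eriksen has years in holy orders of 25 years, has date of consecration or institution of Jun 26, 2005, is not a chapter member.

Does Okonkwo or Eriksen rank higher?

Eriksen

By years in holy orders (higher first): Moreau (27 years); then Eriksen, Chaudhari and Varga (each 25 years); then Tran, Okonkwo and Delgado (each 2 years).
Eriksen, Chaudhari and Varga are each not a chapter member, so the next rule applies.
Among Eriksen, Chaudhari and Varga, by date of consecration or institution (earlier first): Eriksen (Jun 26, 2005) before Chaudhari (Feb 10, 2008) before Varga (Jun 19, 2009).
Among Tran, Okonkwo and Delgado, a member of the cathedral chapter before not a chapter member: Tran and Okonkwo (a member of the cathedral chapter) before Delgado (not a chapter member).
Among Tran and Okonkwo, by date of consecration or institution (earlier first): Tran (Sep 24, 2006) before Okonkwo (Sep 17, 2011).
So Eriksen takes precedence.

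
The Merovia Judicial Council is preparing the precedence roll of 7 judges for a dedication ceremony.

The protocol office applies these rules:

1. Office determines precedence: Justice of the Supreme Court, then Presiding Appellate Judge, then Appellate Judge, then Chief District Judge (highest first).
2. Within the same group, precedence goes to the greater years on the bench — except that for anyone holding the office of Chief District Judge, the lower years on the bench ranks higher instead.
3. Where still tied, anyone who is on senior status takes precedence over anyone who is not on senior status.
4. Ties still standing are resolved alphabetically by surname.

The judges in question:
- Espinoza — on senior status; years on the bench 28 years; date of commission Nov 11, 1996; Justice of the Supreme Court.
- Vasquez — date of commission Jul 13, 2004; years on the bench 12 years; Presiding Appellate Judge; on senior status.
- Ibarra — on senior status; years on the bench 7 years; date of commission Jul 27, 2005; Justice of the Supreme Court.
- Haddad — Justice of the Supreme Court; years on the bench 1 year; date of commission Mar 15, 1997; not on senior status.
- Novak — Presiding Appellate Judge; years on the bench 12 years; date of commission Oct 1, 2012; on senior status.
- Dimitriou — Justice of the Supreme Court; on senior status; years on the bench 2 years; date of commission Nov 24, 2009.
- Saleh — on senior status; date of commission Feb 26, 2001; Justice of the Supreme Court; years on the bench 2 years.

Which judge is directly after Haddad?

Novak

By office: Espinoza, Ibarra, Dimitriou, Saleh and Haddad (Justice of the Supreme Court); then Novak and Vasquez (Presiding Appellate Judge).
Among Espinoza, Ibarra, Dimitriou, Saleh and Haddad, by years on the bench (higher first): Espinoza (28 years) before Ibarra (7 years) before Dimitriou and Saleh (2 years) before Haddad (1 year).
Dimitriou and Saleh are each on senior status, so the next rule applies.
Among Dimitriou and Saleh, alphabetically by surname: Dimitriou before Saleh.
Novak and Vasquez both have years on the bench 12 years, so the next rule applies.
Novak and Vasquez are each on senior status, so the next rule applies.
Among Novak and Vasquez, alphabetically by surname: Novak before Vasquez.
Order: Espinoza, Ibarra, Dimitriou, Saleh, Haddad, Novak, Vasquez.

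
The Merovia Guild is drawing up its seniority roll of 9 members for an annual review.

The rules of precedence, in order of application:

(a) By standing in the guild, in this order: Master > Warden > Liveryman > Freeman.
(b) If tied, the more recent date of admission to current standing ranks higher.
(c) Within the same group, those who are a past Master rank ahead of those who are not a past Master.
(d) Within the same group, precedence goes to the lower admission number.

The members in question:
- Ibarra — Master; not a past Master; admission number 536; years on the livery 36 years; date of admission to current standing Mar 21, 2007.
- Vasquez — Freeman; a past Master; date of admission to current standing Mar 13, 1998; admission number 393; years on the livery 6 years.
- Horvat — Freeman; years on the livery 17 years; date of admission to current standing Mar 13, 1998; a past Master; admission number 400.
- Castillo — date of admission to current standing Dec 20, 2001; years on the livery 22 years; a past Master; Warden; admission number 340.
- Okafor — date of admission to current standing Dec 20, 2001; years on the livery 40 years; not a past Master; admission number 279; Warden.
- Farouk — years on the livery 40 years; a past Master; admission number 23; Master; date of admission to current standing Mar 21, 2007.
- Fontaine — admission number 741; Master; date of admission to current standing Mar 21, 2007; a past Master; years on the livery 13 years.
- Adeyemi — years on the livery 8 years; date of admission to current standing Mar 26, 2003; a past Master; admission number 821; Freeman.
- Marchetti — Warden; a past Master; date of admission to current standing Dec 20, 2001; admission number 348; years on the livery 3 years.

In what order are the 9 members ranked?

By standing in the guild: Farouk, Fontaine and Ibarra (Master); then Castillo, Marchetti and Okafor (Warden); then Adeyemi, Vasquez and Horvat (Freeman).
Farouk, Fontaine and Ibarra all have date of admission to current standing Mar 21, 2007, so the next rule applies.
Among Farouk, Fontaine and Ibarra, a past Master before not a past Master: Farouk and Fontaine (a past Master) before Ibarra (not a past Master).
Among Farouk and Fontaine, by admission number (lower first): Farouk (23) before Fontaine (741).
Castillo, Marchetti and Okafor all have date of admission to current standing Dec 20, 2001, so the next rule applies.
Among Castillo, Marchetti and Okafor, a past Master before not a past Master: Castillo and Marchetti (a past Master) before Okafor (not a past Master).
Among Castillo and Marchetti, by admission number (lower first): Castillo (340) before Marchetti (348).
Among Adeyemi, Vasquez and Horvat, by date of admission to current standing (later first): Adeyemi (Mar 26, 2003) before Vasquez and Horvat (Mar 13, 1998).
Vasquez and Horvat are each a past Master, so the next rule applies.
Among Vasquez and Horvat, by admission number (lower first): Vasquez (393) before Horvat (400).
Full order: Farouk, Fontaine, Ibarra, Castillo, Marchetti, Okafor, Adeyemi, Vasquez, Horvat.

Farouk, Fontaine, Ibarra, Castillo, Marchetti, Okafor, Adeyemi, Vasquez, Horvat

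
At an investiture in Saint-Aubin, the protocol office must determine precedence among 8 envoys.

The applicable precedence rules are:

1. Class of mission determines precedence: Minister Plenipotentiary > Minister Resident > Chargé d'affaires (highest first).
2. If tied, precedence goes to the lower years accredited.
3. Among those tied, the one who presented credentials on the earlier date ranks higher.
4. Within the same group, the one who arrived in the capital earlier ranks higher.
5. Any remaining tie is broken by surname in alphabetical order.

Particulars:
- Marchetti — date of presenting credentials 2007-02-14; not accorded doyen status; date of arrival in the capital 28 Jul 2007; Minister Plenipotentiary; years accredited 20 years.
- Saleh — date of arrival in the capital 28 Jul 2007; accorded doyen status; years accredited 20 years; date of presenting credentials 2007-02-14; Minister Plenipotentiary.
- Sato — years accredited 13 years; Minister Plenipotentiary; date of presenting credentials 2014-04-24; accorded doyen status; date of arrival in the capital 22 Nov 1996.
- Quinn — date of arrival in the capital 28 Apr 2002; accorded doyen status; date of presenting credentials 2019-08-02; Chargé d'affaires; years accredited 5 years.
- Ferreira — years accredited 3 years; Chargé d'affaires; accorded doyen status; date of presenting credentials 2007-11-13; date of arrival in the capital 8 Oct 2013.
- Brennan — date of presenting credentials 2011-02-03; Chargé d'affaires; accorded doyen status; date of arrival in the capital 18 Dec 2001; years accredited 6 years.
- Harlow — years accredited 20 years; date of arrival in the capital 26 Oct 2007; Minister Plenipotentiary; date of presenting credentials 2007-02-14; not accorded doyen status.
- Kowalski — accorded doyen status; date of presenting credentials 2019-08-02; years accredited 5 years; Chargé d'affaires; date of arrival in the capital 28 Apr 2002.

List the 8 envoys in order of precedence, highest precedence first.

Sato, Marchetti, Saleh, Harlow, Ferreira, Kowalski, Quinn, Brennan

By class of mission: Sato, Marchetti, Saleh and Harlow (Minister Plenipotentiary); then Ferreira, Kowalski, Quinn and Brennan (Chargé d'affaires).
Among Sato, Marchetti, Saleh and Harlow, by years accredited (lower first): Sato (13 years) before Marchetti, Saleh and Harlow (20 years).
Marchetti, Saleh and Harlow all have date of presenting credentials 2007-02-14, so the next rule applies.
Among Marchetti, Saleh and Harlow, by date of arrival in the capital (earlier first): Marchetti and Saleh (28 Jul 2007) before Harlow (26 Oct 2007).
Among Marchetti and Saleh, alphabetically by surname: Marchetti before Saleh.
Among Ferreira, Kowalski, Quinn and Brennan, by years accredited (lower first): Ferreira (3 years) before Kowalski and Quinn (5 years) before Brennan (6 years).
Kowalski and Quinn both have date of presenting credentials 2019-08-02, so the next rule applies.
Kowalski and Quinn both have date of arrival in the capital 28 Apr 2002, so the next rule applies.
Among Kowalski and Quinn, alphabetically by surname: Kowalski before Quinn.
Full order: Sato, Marchetti, Saleh, Harlow, Ferreira, Kowalski, Quinn, Brennan.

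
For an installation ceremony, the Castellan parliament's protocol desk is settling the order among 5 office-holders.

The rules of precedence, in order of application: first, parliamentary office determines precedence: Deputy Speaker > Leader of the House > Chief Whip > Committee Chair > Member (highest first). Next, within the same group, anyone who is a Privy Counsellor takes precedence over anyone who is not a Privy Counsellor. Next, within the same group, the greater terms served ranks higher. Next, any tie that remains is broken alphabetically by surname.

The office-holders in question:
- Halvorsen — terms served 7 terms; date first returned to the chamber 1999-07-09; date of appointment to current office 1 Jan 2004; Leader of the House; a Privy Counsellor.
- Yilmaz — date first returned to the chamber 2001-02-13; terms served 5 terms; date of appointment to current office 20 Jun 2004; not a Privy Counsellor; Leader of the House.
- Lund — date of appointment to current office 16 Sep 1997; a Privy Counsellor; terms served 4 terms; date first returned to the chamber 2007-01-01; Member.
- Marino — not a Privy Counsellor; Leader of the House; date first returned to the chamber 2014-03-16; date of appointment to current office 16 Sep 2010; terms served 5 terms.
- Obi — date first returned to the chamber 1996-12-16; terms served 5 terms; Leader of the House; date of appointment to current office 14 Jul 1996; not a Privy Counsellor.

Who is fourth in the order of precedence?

Yilmaz

By parliamentary office: Halvorsen, Marino, Obi and Yilmaz (Leader of the House); then Lund (Member).
Among Halvorsen, Marino, Obi and Yilmaz, a Privy Counsellor before not a Privy Counsellor: Halvorsen (a Privy Counsellor) before Marino, Obi and Yilmaz (not a Privy Counsellor).
Marino, Obi and Yilmaz all have terms served 5 terms, so the next rule applies.
Among Marino, Obi and Yilmaz, alphabetically by surname: Marino before Obi before Yilmaz.
Order: Halvorsen, Marino, Obi, Yilmaz, Lund.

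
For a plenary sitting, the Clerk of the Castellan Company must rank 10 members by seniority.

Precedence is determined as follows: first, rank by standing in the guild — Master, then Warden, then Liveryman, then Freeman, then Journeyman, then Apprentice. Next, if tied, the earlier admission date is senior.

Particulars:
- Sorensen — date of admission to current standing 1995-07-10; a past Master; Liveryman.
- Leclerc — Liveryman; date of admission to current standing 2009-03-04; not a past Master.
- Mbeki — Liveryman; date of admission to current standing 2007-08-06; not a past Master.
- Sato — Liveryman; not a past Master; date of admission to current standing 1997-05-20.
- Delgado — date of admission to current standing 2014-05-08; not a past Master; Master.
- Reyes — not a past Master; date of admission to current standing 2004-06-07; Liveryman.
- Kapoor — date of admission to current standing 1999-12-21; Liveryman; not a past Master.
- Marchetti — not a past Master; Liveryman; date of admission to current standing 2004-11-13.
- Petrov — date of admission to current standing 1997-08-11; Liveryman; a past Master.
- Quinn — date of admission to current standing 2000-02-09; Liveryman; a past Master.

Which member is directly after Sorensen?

By standing in the guild: Delgado (Master); then Sorensen, Sato, Petrov, Kapoor, Quinn, Reyes, Marchetti, Mbeki and Leclerc (Liveryman).
Among Sorensen, Sato, Petrov, Kapoor, Quinn, Reyes, Marchetti, Mbeki and Leclerc, by date of admission to current standing (earlier first): Sorensen (1995-07-10) before Sato (1997-05-20) before Petrov (1997-08-11) before Kapoor (1999-12-21) before Quinn (2000-02-09) before Reyes (2004-06-07) before Marchetti (2004-11-13) before Mbeki (2007-08-06) before Leclerc (2009-03-04).
Order: Delgado, Sorensen, Sato, Petrov, Kapoor, Quinn, Reyes, Marchetti, Mbeki, Leclerc.

Sato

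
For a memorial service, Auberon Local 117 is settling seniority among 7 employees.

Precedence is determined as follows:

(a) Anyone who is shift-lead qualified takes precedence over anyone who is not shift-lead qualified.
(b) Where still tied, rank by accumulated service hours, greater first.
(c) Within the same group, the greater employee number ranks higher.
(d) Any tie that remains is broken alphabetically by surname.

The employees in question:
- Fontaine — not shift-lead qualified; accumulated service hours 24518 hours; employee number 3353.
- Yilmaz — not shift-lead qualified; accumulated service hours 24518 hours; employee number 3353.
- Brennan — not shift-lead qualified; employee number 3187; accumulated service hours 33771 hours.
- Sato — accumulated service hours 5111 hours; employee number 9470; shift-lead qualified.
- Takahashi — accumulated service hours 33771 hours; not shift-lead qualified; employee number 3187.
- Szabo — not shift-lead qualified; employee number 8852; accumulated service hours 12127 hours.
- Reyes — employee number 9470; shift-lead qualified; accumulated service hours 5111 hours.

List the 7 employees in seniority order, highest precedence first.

By the first rule: Reyes and Sato (both shift-lead qualified); then Brennan, Takahashi, Fontaine, Yilmaz and Szabo (each not shift-lead qualified).
Reyes and Sato both have accumulated service hours 5111 hours, so the next rule applies.
Reyes and Sato both have employee number 9470, so the next rule applies.
Among Reyes and Sato, alphabetically by surname: Reyes before Sato.
Among Brennan, Takahashi, Fontaine, Yilmaz and Szabo, by accumulated service hours (higher first): Brennan and Takahashi (33771 hours) before Fontaine and Yilmaz (24518 hours) before Szabo (12127 hours).
Brennan and Takahashi both have employee number 3187, so the next rule applies.
Among Brennan and Takahashi, alphabetically by surname: Brennan before Takahashi.
Fontaine and Yilmaz both have employee number 3353, so the next rule applies.
Among Fontaine and Yilmaz, alphabetically by surname: Fontaine before Yilmaz.
Full order: Reyes, Sato, Brennan, Takahashi, Fontaine, Yilmaz, Szabo.

Reyes, Sato, Brennan, Takahashi, Fontaine, Yilmaz, Szabo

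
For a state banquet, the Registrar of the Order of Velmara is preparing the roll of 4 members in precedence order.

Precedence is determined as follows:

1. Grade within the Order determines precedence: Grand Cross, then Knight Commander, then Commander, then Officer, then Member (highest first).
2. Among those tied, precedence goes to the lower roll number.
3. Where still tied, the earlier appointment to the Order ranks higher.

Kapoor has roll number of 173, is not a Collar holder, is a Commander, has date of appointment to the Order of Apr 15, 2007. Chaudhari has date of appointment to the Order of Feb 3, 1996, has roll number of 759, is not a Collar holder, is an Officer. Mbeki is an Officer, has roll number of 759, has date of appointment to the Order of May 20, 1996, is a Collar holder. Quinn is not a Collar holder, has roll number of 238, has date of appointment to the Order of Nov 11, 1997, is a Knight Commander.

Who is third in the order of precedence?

Chaudhari

By grade within the Order: Quinn (Knight Commander); then Kapoor (Commander); then Chaudhari and Mbeki (Officer).
Chaudhari and Mbeki both have roll number 759, so the next rule applies.
Among Chaudhari and Mbeki, by date of appointment to the Order (earlier first): Chaudhari (Feb 3, 1996) before Mbeki (May 20, 1996).
Order: Quinn, Kapoor, Chaudhari, Mbeki.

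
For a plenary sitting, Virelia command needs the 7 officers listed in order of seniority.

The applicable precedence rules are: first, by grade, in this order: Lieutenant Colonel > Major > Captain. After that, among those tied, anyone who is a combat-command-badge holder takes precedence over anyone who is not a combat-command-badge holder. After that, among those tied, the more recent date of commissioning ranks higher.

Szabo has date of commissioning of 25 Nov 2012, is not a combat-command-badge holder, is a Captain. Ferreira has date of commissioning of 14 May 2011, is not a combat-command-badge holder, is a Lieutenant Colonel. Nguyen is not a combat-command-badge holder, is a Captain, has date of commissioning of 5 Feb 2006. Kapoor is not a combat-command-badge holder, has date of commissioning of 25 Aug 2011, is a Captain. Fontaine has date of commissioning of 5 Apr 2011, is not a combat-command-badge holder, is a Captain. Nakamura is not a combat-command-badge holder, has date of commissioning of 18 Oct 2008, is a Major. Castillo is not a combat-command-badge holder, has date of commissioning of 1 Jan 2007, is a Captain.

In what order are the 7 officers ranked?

By grade: Ferreira (Lieutenant Colonel); then Nakamura (Major); then Szabo, Kapoor, Fontaine, Castillo and Nguyen (Captain).
Szabo, Kapoor, Fontaine, Castillo and Nguyen are each not a combat-command-badge holder, so the next rule applies.
Among Szabo, Kapoor, Fontaine, Castillo and Nguyen, by date of commissioning (later first): Szabo (25 Nov 2012) before Kapoor (25 Aug 2011) before Fontaine (5 Apr 2011) before Castillo (1 Jan 2007) before Nguyen (5 Feb 2006).
Full order: Ferreira, Nakamura, Szabo, Kapoor, Fontaine, Castillo, Nguyen.

Ferreira, Nakamura, Szabo, Kapoor, Fontaine, Castillo, Nguyen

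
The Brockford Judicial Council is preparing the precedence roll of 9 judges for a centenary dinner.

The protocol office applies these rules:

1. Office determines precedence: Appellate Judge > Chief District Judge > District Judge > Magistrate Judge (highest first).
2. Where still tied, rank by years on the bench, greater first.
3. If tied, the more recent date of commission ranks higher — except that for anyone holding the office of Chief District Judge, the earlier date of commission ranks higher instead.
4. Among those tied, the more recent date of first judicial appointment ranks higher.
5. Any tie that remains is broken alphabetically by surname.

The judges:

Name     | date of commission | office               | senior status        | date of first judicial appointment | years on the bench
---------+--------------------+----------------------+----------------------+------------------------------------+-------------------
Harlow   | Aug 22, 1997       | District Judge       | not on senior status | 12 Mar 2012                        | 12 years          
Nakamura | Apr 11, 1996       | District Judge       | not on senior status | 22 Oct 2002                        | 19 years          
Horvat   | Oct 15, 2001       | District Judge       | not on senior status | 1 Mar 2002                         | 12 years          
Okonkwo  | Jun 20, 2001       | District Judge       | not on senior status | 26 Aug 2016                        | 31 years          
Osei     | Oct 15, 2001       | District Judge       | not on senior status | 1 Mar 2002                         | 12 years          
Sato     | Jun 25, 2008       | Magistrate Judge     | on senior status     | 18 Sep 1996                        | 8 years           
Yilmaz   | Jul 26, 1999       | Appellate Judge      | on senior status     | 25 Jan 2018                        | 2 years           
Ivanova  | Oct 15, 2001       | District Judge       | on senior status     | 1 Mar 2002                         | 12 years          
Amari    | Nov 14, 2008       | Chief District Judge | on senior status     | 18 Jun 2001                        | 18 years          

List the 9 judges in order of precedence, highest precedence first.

By office: Yilmaz (Appellate Judge); then Amari (Chief District Judge); then Okonkwo, Nakamura, Horvat, Ivanova, Osei and Harlow (District Judge); then Sato (Magistrate Judge).
Among Okonkwo, Nakamura, Horvat, Ivanova, Osei and Harlow, by years on the bench (higher first): Okonkwo (31 years) before Nakamura (19 years) before Horvat, Ivanova, Osei and Harlow (12 years).
Among Horvat, Ivanova, Osei and Harlow, by date of commission (later first): Horvat, Ivanova and Osei (Oct 15, 2001) before Harlow (Aug 22, 1997).
Horvat, Ivanova and Osei all have date of first judicial appointment 1 Mar 2002, so the next rule applies.
Among Horvat, Ivanova and Osei, alphabetically by surname: Horvat before Ivanova before Osei.
Full order: Yilmaz, Amari, Okonkwo, Nakamura, Horvat, Ivanova, Osei, Harlow, Sato.

Yilmaz, Amari, Okonkwo, Nakamura, Horvat, Ivanova, Osei, Harlow, Sato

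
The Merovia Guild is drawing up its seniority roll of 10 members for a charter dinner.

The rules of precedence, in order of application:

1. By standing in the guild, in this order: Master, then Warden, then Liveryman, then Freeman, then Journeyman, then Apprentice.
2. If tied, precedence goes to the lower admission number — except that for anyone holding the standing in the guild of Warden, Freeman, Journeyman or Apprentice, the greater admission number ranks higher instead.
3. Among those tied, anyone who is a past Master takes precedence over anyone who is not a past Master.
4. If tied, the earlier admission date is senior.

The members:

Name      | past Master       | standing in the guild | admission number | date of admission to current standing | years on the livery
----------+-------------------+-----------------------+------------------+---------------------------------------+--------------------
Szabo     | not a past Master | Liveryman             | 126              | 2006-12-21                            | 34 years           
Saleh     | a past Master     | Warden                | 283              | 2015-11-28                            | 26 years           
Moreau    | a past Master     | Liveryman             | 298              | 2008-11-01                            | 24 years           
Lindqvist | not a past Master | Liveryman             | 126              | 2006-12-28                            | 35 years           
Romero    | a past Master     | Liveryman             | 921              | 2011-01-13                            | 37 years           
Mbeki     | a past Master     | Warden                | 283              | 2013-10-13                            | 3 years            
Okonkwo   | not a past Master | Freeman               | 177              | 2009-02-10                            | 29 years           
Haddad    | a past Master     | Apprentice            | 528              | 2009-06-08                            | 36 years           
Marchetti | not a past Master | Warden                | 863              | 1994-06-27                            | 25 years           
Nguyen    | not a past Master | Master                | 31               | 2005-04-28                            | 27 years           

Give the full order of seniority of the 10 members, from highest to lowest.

By standing in the guild: Nguyen (Master); then Marchetti, Mbeki and Saleh (Warden); then Szabo, Lindqvist, Moreau and Romero (Liveryman); then Okonkwo (Freeman); then Haddad (Apprentice).
Among Marchetti, Mbeki and Saleh, by admission number (higher first) (reversed rule for this group): Marchetti (863) before Mbeki and Saleh (283).
Mbeki and Saleh are each a past Master, so the next rule applies.
Among Mbeki and Saleh, by date of admission to current standing (earlier first): Mbeki (2013-10-13) before Saleh (2015-11-28).
Among Szabo, Lindqvist, Moreau and Romero, by admission number (lower first): Szabo and Lindqvist (126) before Moreau (298) before Romero (921).
Szabo and Lindqvist are each not a past Master, so the next rule applies.
Among Szabo and Lindqvist, by date of admission to current standing (earlier first): Szabo (2006-12-21) before Lindqvist (2006-12-28).
Full order: Nguyen, Marchetti, Mbeki, Saleh, Szabo, Lindqvist, Moreau, Romero, Okonkwo, Haddad.

Nguyen, Marchetti, Mbeki, Saleh, Szabo, Lindqvist, Moreau, Romero, Okonkwo, Haddad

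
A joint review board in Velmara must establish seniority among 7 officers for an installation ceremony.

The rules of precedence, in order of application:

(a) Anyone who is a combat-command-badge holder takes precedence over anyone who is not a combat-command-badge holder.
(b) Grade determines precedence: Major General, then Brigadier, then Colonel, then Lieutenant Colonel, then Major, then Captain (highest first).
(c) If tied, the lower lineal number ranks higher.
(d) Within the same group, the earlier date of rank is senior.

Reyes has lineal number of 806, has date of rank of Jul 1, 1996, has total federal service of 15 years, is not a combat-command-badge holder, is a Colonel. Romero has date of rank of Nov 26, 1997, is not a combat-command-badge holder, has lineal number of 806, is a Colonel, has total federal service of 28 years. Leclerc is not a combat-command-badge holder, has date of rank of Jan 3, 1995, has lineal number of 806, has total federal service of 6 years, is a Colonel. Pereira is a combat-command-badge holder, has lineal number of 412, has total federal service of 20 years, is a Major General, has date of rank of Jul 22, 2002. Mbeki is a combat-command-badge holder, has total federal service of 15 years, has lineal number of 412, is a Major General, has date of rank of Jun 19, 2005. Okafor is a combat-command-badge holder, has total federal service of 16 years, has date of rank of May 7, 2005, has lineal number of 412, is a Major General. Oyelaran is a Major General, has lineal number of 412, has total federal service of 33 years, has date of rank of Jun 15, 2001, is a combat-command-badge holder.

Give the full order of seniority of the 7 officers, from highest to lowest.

Oyelaran, Pereira, Okafor, Mbeki, Leclerc, Reyes, Romero

By the first rule: Oyelaran, Pereira, Okafor and Mbeki (each a combat-command-badge holder); then Leclerc, Reyes and Romero (each not a combat-command-badge holder).
Oyelaran, Pereira, Okafor and Mbeki are each Major General, so the next rule applies.
Oyelaran, Pereira, Okafor and Mbeki all have lineal number 412, so the next rule applies.
Among Oyelaran, Pereira, Okafor and Mbeki, by date of rank (earlier first): Oyelaran (Jun 15, 2001) before Pereira (Jul 22, 2002) before Okafor (May 7, 2005) before Mbeki (Jun 19, 2005).
Leclerc, Reyes and Romero are each Colonel, so the next rule applies.
Leclerc, Reyes and Romero all have lineal number 806, so the next rule applies.
Among Leclerc, Reyes and Romero, by date of rank (earlier first): Leclerc (Jan 3, 1995) before Reyes (Jul 1, 1996) before Romero (Nov 26, 1997).
Full order: Oyelaran, Pereira, Okafor, Mbeki, Leclerc, Reyes, Romero.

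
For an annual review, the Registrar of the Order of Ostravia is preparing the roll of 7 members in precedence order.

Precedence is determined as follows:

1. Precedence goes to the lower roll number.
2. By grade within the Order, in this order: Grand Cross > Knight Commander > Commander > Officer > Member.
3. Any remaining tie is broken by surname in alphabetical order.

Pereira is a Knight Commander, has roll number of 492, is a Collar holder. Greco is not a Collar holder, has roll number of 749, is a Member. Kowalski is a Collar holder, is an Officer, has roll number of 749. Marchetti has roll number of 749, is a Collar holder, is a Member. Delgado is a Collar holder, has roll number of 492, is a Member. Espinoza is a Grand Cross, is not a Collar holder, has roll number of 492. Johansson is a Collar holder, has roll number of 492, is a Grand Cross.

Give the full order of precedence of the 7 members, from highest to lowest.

By roll number (lower first): Espinoza, Johansson, Pereira and Delgado (each 492); then Kowalski, Greco and Marchetti (each 749).
Among Espinoza, Johansson, Pereira and Delgado, by grade within the Order: Espinoza and Johansson (Grand Cross) before Pereira (Knight Commander) before Delgado (Member).
Among Espinoza and Johansson, alphabetically by surname: Espinoza before Johansson.
Among Kowalski, Greco and Marchetti, by grade within the Order: Kowalski (Officer) before Greco and Marchetti (Member).
Among Greco and Marchetti, alphabetically by surname: Greco before Marchetti.
Full order: Espinoza, Johansson, Pereira, Delgado, Kowalski, Greco, Marchetti.

Espinoza, Johansson, Pereira, Delgado, Kowalski, Greco, Marchetti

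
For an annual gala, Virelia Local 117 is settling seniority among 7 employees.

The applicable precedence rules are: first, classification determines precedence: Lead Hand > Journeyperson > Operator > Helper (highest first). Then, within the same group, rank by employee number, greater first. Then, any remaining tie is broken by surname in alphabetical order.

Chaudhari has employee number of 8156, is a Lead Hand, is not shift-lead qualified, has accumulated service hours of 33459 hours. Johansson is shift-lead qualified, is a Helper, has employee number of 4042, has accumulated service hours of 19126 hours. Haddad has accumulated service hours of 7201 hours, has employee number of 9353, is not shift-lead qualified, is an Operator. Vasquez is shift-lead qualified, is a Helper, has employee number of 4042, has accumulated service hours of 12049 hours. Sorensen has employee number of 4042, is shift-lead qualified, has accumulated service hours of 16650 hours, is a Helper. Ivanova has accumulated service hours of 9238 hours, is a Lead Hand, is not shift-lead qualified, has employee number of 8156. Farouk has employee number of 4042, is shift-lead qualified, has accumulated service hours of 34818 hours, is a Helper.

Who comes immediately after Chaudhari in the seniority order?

By classification: Chaudhari and Ivanova (Lead Hand); then Haddad (Operator); then Farouk, Johansson, Sorensen and Vasquez (Helper).
Chaudhari and Ivanova both have employee number 8156, so the next rule applies.
Among Chaudhari and Ivanova, alphabetically by surname: Chaudhari before Ivanova.
Farouk, Johansson, Sorensen and Vasquez all have employee number 4042, so the next rule applies.
Among Farouk, Johansson, Sorensen and Vasquez, alphabetically by surname: Farouk before Johansson before Sorensen before Vasquez.
Order: Chaudhari, Ivanova, Haddad, Farouk, Johansson, Sorensen, Vasquez.

Ivanova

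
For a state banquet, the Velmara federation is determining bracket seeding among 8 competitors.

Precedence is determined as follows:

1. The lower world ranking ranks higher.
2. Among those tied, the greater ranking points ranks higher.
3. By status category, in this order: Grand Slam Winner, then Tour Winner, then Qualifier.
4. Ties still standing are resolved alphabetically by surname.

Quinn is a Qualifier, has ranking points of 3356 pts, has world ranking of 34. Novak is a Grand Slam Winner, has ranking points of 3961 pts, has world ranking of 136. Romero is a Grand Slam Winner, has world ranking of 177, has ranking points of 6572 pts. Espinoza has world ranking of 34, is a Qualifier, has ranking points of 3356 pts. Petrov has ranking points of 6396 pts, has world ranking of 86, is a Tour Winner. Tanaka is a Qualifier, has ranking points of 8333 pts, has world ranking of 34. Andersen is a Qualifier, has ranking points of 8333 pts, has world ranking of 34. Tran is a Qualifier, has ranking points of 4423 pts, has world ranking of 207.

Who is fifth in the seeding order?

By world ranking (lower first): Andersen, Tanaka, Espinoza and Quinn (each 34); then Petrov (86); then Novak (136); then Romero (177); then Tran (207).
Among Andersen, Tanaka, Espinoza and Quinn, by ranking points (higher first): Andersen and Tanaka (8333 pts) before Espinoza and Quinn (3356 pts).
Andersen and Tanaka are each Qualifier, so the next rule applies.
Among Andersen and Tanaka, alphabetically by surname: Andersen before Tanaka.
Espinoza and Quinn are each Qualifier, so the next rule applies.
Among Espinoza and Quinn, alphabetically by surname: Espinoza before Quinn.
Order: Andersen, Tanaka, Espinoza, Quinn, Petrov, Novak, Romero, Tran.

Petrov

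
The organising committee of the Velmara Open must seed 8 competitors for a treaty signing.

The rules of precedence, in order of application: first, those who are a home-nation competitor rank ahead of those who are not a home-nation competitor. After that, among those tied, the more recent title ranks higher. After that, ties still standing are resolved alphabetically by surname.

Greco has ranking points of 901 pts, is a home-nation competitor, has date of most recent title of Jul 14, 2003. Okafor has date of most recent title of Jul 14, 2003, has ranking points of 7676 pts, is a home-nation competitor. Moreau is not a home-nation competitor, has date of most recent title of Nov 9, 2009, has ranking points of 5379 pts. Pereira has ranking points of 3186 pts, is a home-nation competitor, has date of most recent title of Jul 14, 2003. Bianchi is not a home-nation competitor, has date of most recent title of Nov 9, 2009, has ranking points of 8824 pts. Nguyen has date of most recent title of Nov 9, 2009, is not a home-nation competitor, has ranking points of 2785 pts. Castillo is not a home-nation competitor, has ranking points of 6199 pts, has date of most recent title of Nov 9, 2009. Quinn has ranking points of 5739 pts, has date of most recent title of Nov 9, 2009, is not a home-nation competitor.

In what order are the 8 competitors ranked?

Greco, Okafor, Pereira, Bianchi, Castillo, Moreau, Nguyen, Quinn

By the first rule: Greco, Okafor and Pereira (each a home-nation competitor); then Bianchi, Castillo, Moreau, Nguyen and Quinn (each not a home-nation competitor).
Greco, Okafor and Pereira all have date of most recent title Jul 14, 2003, so the next rule applies.
Among Greco, Okafor and Pereira, alphabetically by surname: Greco before Okafor before Pereira.
Bianchi, Castillo, Moreau, Nguyen and Quinn all have date of most recent title Nov 9, 2009, so the next rule applies.
Among Bianchi, Castillo, Moreau, Nguyen and Quinn, alphabetically by surname: Bianchi before Castillo before Moreau before Nguyen before Quinn.
Full order: Greco, Okafor, Pereira, Bianchi, Castillo, Moreau, Nguyen, Quinn.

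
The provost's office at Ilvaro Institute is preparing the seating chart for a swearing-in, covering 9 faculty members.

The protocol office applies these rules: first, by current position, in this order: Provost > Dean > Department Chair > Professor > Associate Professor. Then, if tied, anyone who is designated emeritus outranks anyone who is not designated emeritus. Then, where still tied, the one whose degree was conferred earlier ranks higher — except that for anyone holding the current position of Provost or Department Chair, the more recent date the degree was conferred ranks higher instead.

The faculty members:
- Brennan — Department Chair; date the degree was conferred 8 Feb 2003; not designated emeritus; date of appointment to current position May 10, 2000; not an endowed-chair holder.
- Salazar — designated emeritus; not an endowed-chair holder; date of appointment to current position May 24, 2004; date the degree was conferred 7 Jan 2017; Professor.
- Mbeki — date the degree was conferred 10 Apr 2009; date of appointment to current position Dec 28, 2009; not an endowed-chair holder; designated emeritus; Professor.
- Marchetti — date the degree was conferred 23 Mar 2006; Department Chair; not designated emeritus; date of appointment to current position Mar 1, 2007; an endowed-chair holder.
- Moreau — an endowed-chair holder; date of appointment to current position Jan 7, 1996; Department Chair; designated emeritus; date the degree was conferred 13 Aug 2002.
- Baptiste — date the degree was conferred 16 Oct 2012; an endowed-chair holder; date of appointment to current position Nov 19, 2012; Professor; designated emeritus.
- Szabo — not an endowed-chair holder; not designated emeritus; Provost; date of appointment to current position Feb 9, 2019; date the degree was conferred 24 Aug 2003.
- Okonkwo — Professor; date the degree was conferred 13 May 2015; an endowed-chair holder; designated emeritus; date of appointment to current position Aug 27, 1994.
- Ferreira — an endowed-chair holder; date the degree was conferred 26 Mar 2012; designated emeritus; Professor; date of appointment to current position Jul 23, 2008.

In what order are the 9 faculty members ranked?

Szabo, Moreau, Marchetti, Brennan, Mbeki, Ferreira, Baptiste, Okonkwo, Salazar

By current position: Szabo (Provost); then Moreau, Marchetti and Brennan (Department Chair); then Mbeki, Ferreira, Baptiste, Okonkwo and Salazar (Professor).
Among Moreau, Marchetti and Brennan, designated emeritus before not designated emeritus: Moreau (designated emeritus) before Marchetti and Brennan (not designated emeritus).
Among Marchetti and Brennan, by date the degree was conferred (later first) (reversed rule for this group): Marchetti (23 Mar 2006) before Brennan (8 Feb 2003).
Mbeki, Ferreira, Baptiste, Okonkwo and Salazar are each designated emeritus, so the next rule applies.
Among Mbeki, Ferreira, Baptiste, Okonkwo and Salazar, by date the degree was conferred (earlier first): Mbeki (10 Apr 2009) before Ferreira (26 Mar 2012) before Baptiste (16 Oct 2012) before Okonkwo (13 May 2015) before Salazar (7 Jan 2017).
Full order: Szabo, Moreau, Marchetti, Brennan, Mbeki, Ferreira, Baptiste, Okonkwo, Salazar.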